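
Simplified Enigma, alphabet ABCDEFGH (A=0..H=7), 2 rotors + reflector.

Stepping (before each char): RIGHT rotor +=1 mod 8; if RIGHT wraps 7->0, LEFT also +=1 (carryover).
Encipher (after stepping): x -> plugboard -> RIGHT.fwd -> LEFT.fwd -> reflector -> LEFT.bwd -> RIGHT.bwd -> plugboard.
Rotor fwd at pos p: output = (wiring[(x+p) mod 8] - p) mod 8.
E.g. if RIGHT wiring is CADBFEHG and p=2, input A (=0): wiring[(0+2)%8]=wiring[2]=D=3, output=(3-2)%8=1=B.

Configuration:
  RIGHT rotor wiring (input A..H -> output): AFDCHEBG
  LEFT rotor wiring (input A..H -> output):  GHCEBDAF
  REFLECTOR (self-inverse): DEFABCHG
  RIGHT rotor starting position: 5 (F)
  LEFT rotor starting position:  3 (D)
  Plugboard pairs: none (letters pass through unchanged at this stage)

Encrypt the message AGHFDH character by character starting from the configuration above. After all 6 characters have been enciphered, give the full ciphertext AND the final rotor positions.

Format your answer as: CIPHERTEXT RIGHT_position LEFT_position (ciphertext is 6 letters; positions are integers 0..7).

Char 1 ('A'): step: R->6, L=3; A->plug->A->R->D->L->F->refl->C->L'->E->R'->F->plug->F
Char 2 ('G'): step: R->7, L=3; G->plug->G->R->F->L->D->refl->A->L'->C->R'->H->plug->H
Char 3 ('H'): step: R->0, L->4 (L advanced); H->plug->H->R->G->L->G->refl->H->L'->B->R'->G->plug->G
Char 4 ('F'): step: R->1, L=4; F->plug->F->R->A->L->F->refl->C->L'->E->R'->A->plug->A
Char 5 ('D'): step: R->2, L=4; D->plug->D->R->C->L->E->refl->B->L'->D->R'->H->plug->H
Char 6 ('H'): step: R->3, L=4; H->plug->H->R->A->L->F->refl->C->L'->E->R'->B->plug->B
Final: ciphertext=FHGAHB, RIGHT=3, LEFT=4

Answer: FHGAHB 3 4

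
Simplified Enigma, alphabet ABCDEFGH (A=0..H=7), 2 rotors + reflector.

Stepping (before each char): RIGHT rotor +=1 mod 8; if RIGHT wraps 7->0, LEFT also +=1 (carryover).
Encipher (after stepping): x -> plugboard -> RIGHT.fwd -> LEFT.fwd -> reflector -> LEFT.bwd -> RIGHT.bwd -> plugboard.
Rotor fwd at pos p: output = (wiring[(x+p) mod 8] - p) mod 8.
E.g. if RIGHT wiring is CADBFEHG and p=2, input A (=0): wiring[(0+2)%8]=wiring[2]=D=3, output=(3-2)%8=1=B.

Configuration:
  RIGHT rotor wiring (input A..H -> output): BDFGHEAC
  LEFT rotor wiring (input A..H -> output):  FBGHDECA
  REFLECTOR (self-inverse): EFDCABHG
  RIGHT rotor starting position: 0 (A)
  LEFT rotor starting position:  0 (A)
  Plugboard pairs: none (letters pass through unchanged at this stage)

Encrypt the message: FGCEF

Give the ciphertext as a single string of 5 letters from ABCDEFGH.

Char 1 ('F'): step: R->1, L=0; F->plug->F->R->H->L->A->refl->E->L'->F->R'->C->plug->C
Char 2 ('G'): step: R->2, L=0; G->plug->G->R->H->L->A->refl->E->L'->F->R'->C->plug->C
Char 3 ('C'): step: R->3, L=0; C->plug->C->R->B->L->B->refl->F->L'->A->R'->G->plug->G
Char 4 ('E'): step: R->4, L=0; E->plug->E->R->F->L->E->refl->A->L'->H->R'->F->plug->F
Char 5 ('F'): step: R->5, L=0; F->plug->F->R->A->L->F->refl->B->L'->B->R'->G->plug->G

Answer: CCGFG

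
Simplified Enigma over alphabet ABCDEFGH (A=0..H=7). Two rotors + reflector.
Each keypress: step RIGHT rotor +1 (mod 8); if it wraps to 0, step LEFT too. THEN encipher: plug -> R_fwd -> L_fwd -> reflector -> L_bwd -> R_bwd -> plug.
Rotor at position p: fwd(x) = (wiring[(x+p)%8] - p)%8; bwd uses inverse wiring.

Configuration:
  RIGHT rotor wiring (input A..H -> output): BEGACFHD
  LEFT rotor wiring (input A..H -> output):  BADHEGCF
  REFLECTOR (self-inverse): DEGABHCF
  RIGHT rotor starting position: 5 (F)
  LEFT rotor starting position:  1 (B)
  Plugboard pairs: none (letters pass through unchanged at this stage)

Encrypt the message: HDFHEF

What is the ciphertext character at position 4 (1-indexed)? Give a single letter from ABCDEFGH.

Char 1 ('H'): step: R->6, L=1; H->plug->H->R->H->L->A->refl->D->L'->D->R'->C->plug->C
Char 2 ('D'): step: R->7, L=1; D->plug->D->R->H->L->A->refl->D->L'->D->R'->F->plug->F
Char 3 ('F'): step: R->0, L->2 (L advanced); F->plug->F->R->F->L->D->refl->A->L'->E->R'->B->plug->B
Char 4 ('H'): step: R->1, L=2; H->plug->H->R->A->L->B->refl->E->L'->D->R'->A->plug->A

A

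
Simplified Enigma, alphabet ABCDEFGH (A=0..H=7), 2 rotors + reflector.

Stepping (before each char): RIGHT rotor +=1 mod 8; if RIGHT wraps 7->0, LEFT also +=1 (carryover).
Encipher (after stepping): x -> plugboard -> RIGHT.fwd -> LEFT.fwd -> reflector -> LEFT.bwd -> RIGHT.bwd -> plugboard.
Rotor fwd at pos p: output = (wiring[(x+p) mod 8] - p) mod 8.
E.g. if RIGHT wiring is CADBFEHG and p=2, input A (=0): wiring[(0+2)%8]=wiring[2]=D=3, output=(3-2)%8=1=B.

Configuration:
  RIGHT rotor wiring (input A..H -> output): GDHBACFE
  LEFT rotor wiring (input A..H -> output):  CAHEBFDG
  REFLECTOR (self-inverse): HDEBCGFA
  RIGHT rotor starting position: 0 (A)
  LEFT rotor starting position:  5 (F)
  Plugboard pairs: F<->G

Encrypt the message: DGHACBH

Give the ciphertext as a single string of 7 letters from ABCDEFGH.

Char 1 ('D'): step: R->1, L=5; D->plug->D->R->H->L->E->refl->C->L'->F->R'->H->plug->H
Char 2 ('G'): step: R->2, L=5; G->plug->F->R->C->L->B->refl->D->L'->E->R'->G->plug->F
Char 3 ('H'): step: R->3, L=5; H->plug->H->R->E->L->D->refl->B->L'->C->R'->D->plug->D
Char 4 ('A'): step: R->4, L=5; A->plug->A->R->E->L->D->refl->B->L'->C->R'->E->plug->E
Char 5 ('C'): step: R->5, L=5; C->plug->C->R->H->L->E->refl->C->L'->F->R'->A->plug->A
Char 6 ('B'): step: R->6, L=5; B->plug->B->R->G->L->H->refl->A->L'->A->R'->C->plug->C
Char 7 ('H'): step: R->7, L=5; H->plug->H->R->G->L->H->refl->A->L'->A->R'->D->plug->D

Answer: HFDEACD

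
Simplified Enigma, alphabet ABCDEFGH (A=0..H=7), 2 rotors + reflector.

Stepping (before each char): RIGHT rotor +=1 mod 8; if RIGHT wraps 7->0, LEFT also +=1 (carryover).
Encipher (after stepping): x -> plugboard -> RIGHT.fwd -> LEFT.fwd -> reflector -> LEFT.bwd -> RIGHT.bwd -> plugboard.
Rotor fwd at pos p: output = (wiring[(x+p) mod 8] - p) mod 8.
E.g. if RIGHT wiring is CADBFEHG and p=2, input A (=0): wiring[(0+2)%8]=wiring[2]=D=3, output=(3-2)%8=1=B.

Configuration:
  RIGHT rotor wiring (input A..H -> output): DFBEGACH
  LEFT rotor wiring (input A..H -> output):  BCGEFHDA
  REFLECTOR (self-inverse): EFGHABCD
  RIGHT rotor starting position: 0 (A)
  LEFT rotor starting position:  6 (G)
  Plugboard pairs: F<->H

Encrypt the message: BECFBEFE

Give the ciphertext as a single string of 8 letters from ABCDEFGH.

Answer: EAAEFABF

Derivation:
Char 1 ('B'): step: R->1, L=6; B->plug->B->R->A->L->F->refl->B->L'->H->R'->E->plug->E
Char 2 ('E'): step: R->2, L=6; E->plug->E->R->A->L->F->refl->B->L'->H->R'->A->plug->A
Char 3 ('C'): step: R->3, L=6; C->plug->C->R->F->L->G->refl->C->L'->B->R'->A->plug->A
Char 4 ('F'): step: R->4, L=6; F->plug->H->R->A->L->F->refl->B->L'->H->R'->E->plug->E
Char 5 ('B'): step: R->5, L=6; B->plug->B->R->F->L->G->refl->C->L'->B->R'->H->plug->F
Char 6 ('E'): step: R->6, L=6; E->plug->E->R->D->L->E->refl->A->L'->E->R'->A->plug->A
Char 7 ('F'): step: R->7, L=6; F->plug->H->R->D->L->E->refl->A->L'->E->R'->B->plug->B
Char 8 ('E'): step: R->0, L->7 (L advanced); E->plug->E->R->G->L->A->refl->E->L'->H->R'->H->plug->F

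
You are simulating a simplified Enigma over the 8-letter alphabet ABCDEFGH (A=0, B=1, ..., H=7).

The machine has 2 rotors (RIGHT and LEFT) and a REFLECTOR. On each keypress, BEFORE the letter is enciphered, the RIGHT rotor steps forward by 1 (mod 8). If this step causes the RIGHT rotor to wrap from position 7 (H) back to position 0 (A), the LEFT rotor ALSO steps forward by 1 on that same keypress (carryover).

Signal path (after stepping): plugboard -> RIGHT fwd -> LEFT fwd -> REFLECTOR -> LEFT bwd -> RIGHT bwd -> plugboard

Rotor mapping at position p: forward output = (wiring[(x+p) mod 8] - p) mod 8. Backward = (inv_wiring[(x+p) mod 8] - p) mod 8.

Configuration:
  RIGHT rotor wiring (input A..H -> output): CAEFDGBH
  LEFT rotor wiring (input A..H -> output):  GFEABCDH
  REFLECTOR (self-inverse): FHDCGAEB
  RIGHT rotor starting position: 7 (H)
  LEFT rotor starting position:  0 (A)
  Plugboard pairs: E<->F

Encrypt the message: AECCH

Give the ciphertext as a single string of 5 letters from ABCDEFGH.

Answer: CGEEC

Derivation:
Char 1 ('A'): step: R->0, L->1 (L advanced); A->plug->A->R->C->L->H->refl->B->L'->E->R'->C->plug->C
Char 2 ('E'): step: R->1, L=1; E->plug->F->R->A->L->E->refl->G->L'->G->R'->G->plug->G
Char 3 ('C'): step: R->2, L=1; C->plug->C->R->B->L->D->refl->C->L'->F->R'->F->plug->E
Char 4 ('C'): step: R->3, L=1; C->plug->C->R->D->L->A->refl->F->L'->H->R'->F->plug->E
Char 5 ('H'): step: R->4, L=1; H->plug->H->R->B->L->D->refl->C->L'->F->R'->C->plug->C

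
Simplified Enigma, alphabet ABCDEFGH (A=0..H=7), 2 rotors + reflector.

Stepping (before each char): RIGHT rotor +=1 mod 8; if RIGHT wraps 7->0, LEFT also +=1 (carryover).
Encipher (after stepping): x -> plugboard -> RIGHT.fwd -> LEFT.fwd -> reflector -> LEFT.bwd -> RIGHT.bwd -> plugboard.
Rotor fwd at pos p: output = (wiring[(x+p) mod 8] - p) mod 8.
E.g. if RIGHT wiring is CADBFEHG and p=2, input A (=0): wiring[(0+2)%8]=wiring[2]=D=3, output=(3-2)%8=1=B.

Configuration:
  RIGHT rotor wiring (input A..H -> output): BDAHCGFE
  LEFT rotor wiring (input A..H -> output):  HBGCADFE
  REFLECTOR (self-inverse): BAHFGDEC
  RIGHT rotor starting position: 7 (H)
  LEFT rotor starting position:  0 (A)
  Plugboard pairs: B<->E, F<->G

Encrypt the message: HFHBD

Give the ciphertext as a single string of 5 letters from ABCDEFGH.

Char 1 ('H'): step: R->0, L->1 (L advanced); H->plug->H->R->E->L->C->refl->H->L'->D->R'->B->plug->E
Char 2 ('F'): step: R->1, L=1; F->plug->G->R->D->L->H->refl->C->L'->E->R'->F->plug->G
Char 3 ('H'): step: R->2, L=1; H->plug->H->R->B->L->F->refl->D->L'->G->R'->A->plug->A
Char 4 ('B'): step: R->3, L=1; B->plug->E->R->B->L->F->refl->D->L'->G->R'->F->plug->G
Char 5 ('D'): step: R->4, L=1; D->plug->D->R->A->L->A->refl->B->L'->C->R'->B->plug->E

Answer: EGAGE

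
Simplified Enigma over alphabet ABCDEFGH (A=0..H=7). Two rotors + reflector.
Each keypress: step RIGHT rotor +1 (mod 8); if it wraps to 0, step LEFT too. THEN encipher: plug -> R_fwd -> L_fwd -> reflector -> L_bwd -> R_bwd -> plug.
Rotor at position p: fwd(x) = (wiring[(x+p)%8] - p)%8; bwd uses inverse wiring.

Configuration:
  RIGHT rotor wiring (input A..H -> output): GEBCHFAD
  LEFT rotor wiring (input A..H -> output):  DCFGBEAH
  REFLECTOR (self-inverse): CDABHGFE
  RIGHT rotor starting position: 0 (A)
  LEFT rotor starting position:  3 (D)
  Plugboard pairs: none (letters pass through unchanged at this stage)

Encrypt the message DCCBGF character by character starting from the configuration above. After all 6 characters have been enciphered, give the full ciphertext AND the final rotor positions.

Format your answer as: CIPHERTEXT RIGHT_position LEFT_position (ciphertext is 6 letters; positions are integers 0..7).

Char 1 ('D'): step: R->1, L=3; D->plug->D->R->G->L->H->refl->E->L'->E->R'->E->plug->E
Char 2 ('C'): step: R->2, L=3; C->plug->C->R->F->L->A->refl->C->L'->H->R'->A->plug->A
Char 3 ('C'): step: R->3, L=3; C->plug->C->R->C->L->B->refl->D->L'->A->R'->E->plug->E
Char 4 ('B'): step: R->4, L=3; B->plug->B->R->B->L->G->refl->F->L'->D->R'->A->plug->A
Char 5 ('G'): step: R->5, L=3; G->plug->G->R->F->L->A->refl->C->L'->H->R'->E->plug->E
Char 6 ('F'): step: R->6, L=3; F->plug->F->R->E->L->E->refl->H->L'->G->R'->D->plug->D
Final: ciphertext=EAEAED, RIGHT=6, LEFT=3

Answer: EAEAED 6 3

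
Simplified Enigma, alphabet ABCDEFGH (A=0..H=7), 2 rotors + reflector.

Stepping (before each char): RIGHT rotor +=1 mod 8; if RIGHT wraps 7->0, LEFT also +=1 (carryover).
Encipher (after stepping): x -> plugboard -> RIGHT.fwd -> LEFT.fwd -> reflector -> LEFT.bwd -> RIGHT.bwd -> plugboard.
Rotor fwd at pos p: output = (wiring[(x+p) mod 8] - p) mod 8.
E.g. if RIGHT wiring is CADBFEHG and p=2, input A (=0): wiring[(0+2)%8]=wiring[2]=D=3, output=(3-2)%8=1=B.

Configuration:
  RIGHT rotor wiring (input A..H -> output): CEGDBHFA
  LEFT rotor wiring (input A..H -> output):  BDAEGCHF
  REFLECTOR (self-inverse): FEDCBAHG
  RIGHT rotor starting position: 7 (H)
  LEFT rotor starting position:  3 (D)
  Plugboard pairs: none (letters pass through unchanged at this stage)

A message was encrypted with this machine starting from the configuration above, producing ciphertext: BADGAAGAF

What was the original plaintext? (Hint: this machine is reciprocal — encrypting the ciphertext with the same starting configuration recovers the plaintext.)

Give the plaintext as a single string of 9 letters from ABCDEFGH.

Answer: FEBECBDCD

Derivation:
Char 1 ('B'): step: R->0, L->4 (L advanced); B->plug->B->R->E->L->F->refl->A->L'->H->R'->F->plug->F
Char 2 ('A'): step: R->1, L=4; A->plug->A->R->D->L->B->refl->E->L'->G->R'->E->plug->E
Char 3 ('D'): step: R->2, L=4; D->plug->D->R->F->L->H->refl->G->L'->B->R'->B->plug->B
Char 4 ('G'): step: R->3, L=4; G->plug->G->R->B->L->G->refl->H->L'->F->R'->E->plug->E
Char 5 ('A'): step: R->4, L=4; A->plug->A->R->F->L->H->refl->G->L'->B->R'->C->plug->C
Char 6 ('A'): step: R->5, L=4; A->plug->A->R->C->L->D->refl->C->L'->A->R'->B->plug->B
Char 7 ('G'): step: R->6, L=4; G->plug->G->R->D->L->B->refl->E->L'->G->R'->D->plug->D
Char 8 ('A'): step: R->7, L=4; A->plug->A->R->B->L->G->refl->H->L'->F->R'->C->plug->C
Char 9 ('F'): step: R->0, L->5 (L advanced); F->plug->F->R->H->L->B->refl->E->L'->D->R'->D->plug->D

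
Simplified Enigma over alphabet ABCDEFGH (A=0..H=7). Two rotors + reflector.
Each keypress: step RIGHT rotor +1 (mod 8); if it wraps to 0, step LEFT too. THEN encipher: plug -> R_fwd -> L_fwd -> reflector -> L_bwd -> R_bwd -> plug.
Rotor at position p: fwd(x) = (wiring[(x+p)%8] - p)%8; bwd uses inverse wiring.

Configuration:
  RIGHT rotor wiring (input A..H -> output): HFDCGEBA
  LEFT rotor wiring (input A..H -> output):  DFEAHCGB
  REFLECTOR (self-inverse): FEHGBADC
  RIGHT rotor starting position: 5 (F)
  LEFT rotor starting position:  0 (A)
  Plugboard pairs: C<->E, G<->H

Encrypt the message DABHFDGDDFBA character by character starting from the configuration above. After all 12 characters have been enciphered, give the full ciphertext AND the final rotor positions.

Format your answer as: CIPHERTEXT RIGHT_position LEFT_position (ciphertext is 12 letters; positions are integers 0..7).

Answer: BCCBHCEABGGG 1 2

Derivation:
Char 1 ('D'): step: R->6, L=0; D->plug->D->R->H->L->B->refl->E->L'->C->R'->B->plug->B
Char 2 ('A'): step: R->7, L=0; A->plug->A->R->B->L->F->refl->A->L'->D->R'->E->plug->C
Char 3 ('B'): step: R->0, L->1 (L advanced); B->plug->B->R->F->L->F->refl->A->L'->G->R'->E->plug->C
Char 4 ('H'): step: R->1, L=1; H->plug->G->R->H->L->C->refl->H->L'->C->R'->B->plug->B
Char 5 ('F'): step: R->2, L=1; F->plug->F->R->G->L->A->refl->F->L'->F->R'->G->plug->H
Char 6 ('D'): step: R->3, L=1; D->plug->D->R->G->L->A->refl->F->L'->F->R'->E->plug->C
Char 7 ('G'): step: R->4, L=1; G->plug->H->R->G->L->A->refl->F->L'->F->R'->C->plug->E
Char 8 ('D'): step: R->5, L=1; D->plug->D->R->C->L->H->refl->C->L'->H->R'->A->plug->A
Char 9 ('D'): step: R->6, L=1; D->plug->D->R->H->L->C->refl->H->L'->C->R'->B->plug->B
Char 10 ('F'): step: R->7, L=1; F->plug->F->R->H->L->C->refl->H->L'->C->R'->H->plug->G
Char 11 ('B'): step: R->0, L->2 (L advanced); B->plug->B->R->F->L->H->refl->C->L'->A->R'->H->plug->G
Char 12 ('A'): step: R->1, L=2; A->plug->A->R->E->L->E->refl->B->L'->G->R'->H->plug->G
Final: ciphertext=BCCBHCEABGGG, RIGHT=1, LEFT=2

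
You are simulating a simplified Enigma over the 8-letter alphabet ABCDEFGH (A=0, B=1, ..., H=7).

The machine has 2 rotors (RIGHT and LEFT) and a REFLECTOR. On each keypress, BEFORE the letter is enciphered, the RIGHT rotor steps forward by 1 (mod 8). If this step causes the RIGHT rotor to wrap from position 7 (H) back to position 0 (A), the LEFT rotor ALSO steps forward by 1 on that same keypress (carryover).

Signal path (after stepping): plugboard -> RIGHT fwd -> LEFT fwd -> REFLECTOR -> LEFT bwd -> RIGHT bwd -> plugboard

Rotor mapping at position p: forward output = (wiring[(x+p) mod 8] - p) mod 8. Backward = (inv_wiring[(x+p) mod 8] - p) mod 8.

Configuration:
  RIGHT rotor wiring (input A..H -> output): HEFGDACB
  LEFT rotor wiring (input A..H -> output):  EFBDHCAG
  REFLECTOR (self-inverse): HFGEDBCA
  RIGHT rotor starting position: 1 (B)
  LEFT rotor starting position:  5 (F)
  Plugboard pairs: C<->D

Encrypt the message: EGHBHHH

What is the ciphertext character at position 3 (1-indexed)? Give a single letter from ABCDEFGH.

Char 1 ('E'): step: R->2, L=5; E->plug->E->R->A->L->F->refl->B->L'->C->R'->H->plug->H
Char 2 ('G'): step: R->3, L=5; G->plug->G->R->B->L->D->refl->E->L'->F->R'->C->plug->D
Char 3 ('H'): step: R->4, L=5; H->plug->H->R->C->L->B->refl->F->L'->A->R'->F->plug->F

F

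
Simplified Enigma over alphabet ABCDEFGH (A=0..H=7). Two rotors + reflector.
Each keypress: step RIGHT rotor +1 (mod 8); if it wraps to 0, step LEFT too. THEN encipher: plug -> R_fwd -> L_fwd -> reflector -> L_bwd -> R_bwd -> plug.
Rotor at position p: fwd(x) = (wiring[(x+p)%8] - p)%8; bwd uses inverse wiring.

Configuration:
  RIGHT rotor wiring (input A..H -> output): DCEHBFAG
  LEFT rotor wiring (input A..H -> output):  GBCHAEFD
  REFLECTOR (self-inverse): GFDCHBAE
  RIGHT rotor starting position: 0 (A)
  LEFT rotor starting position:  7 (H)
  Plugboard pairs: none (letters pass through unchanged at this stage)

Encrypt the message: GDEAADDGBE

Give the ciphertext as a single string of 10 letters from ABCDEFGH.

Char 1 ('G'): step: R->1, L=7; G->plug->G->R->F->L->B->refl->F->L'->G->R'->C->plug->C
Char 2 ('D'): step: R->2, L=7; D->plug->D->R->D->L->D->refl->C->L'->C->R'->A->plug->A
Char 3 ('E'): step: R->3, L=7; E->plug->E->R->D->L->D->refl->C->L'->C->R'->C->plug->C
Char 4 ('A'): step: R->4, L=7; A->plug->A->R->F->L->B->refl->F->L'->G->R'->F->plug->F
Char 5 ('A'): step: R->5, L=7; A->plug->A->R->A->L->E->refl->H->L'->B->R'->C->plug->C
Char 6 ('D'): step: R->6, L=7; D->plug->D->R->E->L->A->refl->G->L'->H->R'->H->plug->H
Char 7 ('D'): step: R->7, L=7; D->plug->D->R->F->L->B->refl->F->L'->G->R'->G->plug->G
Char 8 ('G'): step: R->0, L->0 (L advanced); G->plug->G->R->A->L->G->refl->A->L'->E->R'->C->plug->C
Char 9 ('B'): step: R->1, L=0; B->plug->B->R->D->L->H->refl->E->L'->F->R'->G->plug->G
Char 10 ('E'): step: R->2, L=0; E->plug->E->R->G->L->F->refl->B->L'->B->R'->G->plug->G

Answer: CACFCHGCGG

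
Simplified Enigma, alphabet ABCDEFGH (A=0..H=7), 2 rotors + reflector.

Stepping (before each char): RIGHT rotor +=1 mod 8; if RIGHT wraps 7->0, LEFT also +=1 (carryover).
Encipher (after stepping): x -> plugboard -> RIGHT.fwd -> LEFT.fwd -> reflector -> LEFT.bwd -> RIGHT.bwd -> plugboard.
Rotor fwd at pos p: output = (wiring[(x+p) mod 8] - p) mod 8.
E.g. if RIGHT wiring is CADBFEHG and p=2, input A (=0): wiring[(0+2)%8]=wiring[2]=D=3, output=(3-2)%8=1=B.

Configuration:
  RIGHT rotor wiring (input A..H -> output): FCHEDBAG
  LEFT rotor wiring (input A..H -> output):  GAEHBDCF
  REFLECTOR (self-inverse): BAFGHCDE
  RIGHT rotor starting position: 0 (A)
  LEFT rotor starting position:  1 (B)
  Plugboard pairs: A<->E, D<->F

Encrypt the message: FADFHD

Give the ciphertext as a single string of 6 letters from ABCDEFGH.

Char 1 ('F'): step: R->1, L=1; F->plug->D->R->C->L->G->refl->D->L'->B->R'->A->plug->E
Char 2 ('A'): step: R->2, L=1; A->plug->E->R->G->L->E->refl->H->L'->A->R'->H->plug->H
Char 3 ('D'): step: R->3, L=1; D->plug->F->R->C->L->G->refl->D->L'->B->R'->A->plug->E
Char 4 ('F'): step: R->4, L=1; F->plug->D->R->C->L->G->refl->D->L'->B->R'->E->plug->A
Char 5 ('H'): step: R->5, L=1; H->plug->H->R->G->L->E->refl->H->L'->A->R'->D->plug->F
Char 6 ('D'): step: R->6, L=1; D->plug->F->R->G->L->E->refl->H->L'->A->R'->B->plug->B

Answer: EHEAFB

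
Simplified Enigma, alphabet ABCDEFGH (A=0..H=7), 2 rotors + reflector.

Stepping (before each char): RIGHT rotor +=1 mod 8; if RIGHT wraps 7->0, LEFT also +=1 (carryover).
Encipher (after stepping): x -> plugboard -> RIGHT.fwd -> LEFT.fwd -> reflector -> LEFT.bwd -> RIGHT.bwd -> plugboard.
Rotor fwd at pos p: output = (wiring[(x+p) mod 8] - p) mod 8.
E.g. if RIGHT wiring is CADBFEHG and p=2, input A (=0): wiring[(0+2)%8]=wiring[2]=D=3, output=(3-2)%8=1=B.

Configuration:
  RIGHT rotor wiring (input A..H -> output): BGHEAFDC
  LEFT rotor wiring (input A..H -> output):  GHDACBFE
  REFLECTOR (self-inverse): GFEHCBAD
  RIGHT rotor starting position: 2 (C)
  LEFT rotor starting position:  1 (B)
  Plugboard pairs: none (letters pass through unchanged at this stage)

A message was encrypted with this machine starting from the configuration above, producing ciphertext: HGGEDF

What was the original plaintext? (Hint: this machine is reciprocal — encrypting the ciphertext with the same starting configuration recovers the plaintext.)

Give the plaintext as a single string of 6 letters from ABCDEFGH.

Answer: DCHAHB

Derivation:
Char 1 ('H'): step: R->3, L=1; H->plug->H->R->E->L->A->refl->G->L'->A->R'->D->plug->D
Char 2 ('G'): step: R->4, L=1; G->plug->G->R->D->L->B->refl->F->L'->H->R'->C->plug->C
Char 3 ('G'): step: R->5, L=1; G->plug->G->R->H->L->F->refl->B->L'->D->R'->H->plug->H
Char 4 ('E'): step: R->6, L=1; E->plug->E->R->B->L->C->refl->E->L'->F->R'->A->plug->A
Char 5 ('D'): step: R->7, L=1; D->plug->D->R->A->L->G->refl->A->L'->E->R'->H->plug->H
Char 6 ('F'): step: R->0, L->2 (L advanced); F->plug->F->R->F->L->C->refl->E->L'->G->R'->B->plug->B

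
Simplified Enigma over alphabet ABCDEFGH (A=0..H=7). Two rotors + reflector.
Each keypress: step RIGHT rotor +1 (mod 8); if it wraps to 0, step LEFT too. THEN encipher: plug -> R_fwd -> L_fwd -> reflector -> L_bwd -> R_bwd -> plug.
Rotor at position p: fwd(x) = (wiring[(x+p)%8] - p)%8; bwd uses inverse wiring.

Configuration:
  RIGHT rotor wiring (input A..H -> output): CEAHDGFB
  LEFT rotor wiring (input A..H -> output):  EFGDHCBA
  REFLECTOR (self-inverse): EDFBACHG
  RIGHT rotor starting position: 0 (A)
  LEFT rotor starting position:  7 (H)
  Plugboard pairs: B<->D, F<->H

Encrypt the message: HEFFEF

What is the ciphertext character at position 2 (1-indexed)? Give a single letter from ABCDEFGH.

Char 1 ('H'): step: R->1, L=7; H->plug->F->R->E->L->E->refl->A->L'->F->R'->E->plug->E
Char 2 ('E'): step: R->2, L=7; E->plug->E->R->D->L->H->refl->G->L'->C->R'->H->plug->F

F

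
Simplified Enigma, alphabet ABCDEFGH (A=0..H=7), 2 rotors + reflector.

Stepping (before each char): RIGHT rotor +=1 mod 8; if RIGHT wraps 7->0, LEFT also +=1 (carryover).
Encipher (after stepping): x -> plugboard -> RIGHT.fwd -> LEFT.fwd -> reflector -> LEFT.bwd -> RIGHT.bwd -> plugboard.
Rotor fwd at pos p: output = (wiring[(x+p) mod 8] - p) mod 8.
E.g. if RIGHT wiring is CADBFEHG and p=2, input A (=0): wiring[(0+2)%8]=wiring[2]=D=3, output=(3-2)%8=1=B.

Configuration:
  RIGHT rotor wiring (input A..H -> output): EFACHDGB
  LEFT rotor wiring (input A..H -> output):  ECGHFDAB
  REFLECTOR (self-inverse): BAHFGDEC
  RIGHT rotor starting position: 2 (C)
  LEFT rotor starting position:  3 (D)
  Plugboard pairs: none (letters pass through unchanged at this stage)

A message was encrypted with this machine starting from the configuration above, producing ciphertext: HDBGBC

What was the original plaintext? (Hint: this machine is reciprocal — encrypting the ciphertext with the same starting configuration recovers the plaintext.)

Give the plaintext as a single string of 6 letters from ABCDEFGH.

Answer: GCACAA

Derivation:
Char 1 ('H'): step: R->3, L=3; H->plug->H->R->F->L->B->refl->A->L'->C->R'->G->plug->G
Char 2 ('D'): step: R->4, L=3; D->plug->D->R->F->L->B->refl->A->L'->C->R'->C->plug->C
Char 3 ('B'): step: R->5, L=3; B->plug->B->R->B->L->C->refl->H->L'->G->R'->A->plug->A
Char 4 ('G'): step: R->6, L=3; G->plug->G->R->B->L->C->refl->H->L'->G->R'->C->plug->C
Char 5 ('B'): step: R->7, L=3; B->plug->B->R->F->L->B->refl->A->L'->C->R'->A->plug->A
Char 6 ('C'): step: R->0, L->4 (L advanced); C->plug->C->R->A->L->B->refl->A->L'->E->R'->A->plug->A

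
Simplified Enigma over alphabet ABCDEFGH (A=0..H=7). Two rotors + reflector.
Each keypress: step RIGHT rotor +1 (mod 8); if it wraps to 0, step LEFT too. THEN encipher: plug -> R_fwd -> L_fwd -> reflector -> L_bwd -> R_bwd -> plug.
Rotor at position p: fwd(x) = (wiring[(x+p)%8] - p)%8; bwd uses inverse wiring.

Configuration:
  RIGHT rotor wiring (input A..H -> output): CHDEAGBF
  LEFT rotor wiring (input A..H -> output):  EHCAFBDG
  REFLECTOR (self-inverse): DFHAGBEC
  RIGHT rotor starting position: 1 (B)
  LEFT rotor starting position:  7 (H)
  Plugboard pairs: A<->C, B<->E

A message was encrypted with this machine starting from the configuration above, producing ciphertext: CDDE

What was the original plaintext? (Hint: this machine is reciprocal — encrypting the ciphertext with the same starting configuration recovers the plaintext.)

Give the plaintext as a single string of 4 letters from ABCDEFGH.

Char 1 ('C'): step: R->2, L=7; C->plug->A->R->B->L->F->refl->B->L'->E->R'->D->plug->D
Char 2 ('D'): step: R->3, L=7; D->plug->D->R->G->L->C->refl->H->L'->A->R'->H->plug->H
Char 3 ('D'): step: R->4, L=7; D->plug->D->R->B->L->F->refl->B->L'->E->R'->A->plug->C
Char 4 ('E'): step: R->5, L=7; E->plug->B->R->E->L->B->refl->F->L'->B->R'->A->plug->C

Answer: DHCC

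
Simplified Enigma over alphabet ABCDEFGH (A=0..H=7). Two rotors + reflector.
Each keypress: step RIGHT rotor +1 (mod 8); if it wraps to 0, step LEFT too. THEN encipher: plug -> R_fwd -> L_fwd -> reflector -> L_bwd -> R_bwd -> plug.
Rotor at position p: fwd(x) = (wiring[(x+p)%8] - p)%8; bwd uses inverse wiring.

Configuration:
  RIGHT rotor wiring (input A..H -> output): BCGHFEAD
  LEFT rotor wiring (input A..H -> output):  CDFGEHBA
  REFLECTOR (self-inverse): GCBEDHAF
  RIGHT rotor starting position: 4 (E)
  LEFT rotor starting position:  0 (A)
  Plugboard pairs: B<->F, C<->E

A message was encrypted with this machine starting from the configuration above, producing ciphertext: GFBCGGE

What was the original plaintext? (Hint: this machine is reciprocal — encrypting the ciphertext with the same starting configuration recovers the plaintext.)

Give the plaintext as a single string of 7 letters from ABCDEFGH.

Answer: CACBEHH

Derivation:
Char 1 ('G'): step: R->5, L=0; G->plug->G->R->C->L->F->refl->H->L'->F->R'->E->plug->C
Char 2 ('F'): step: R->6, L=0; F->plug->B->R->F->L->H->refl->F->L'->C->R'->A->plug->A
Char 3 ('B'): step: R->7, L=0; B->plug->F->R->G->L->B->refl->C->L'->A->R'->E->plug->C
Char 4 ('C'): step: R->0, L->1 (L advanced); C->plug->E->R->F->L->A->refl->G->L'->E->R'->F->plug->B
Char 5 ('G'): step: R->1, L=1; G->plug->G->R->C->L->F->refl->H->L'->G->R'->C->plug->E
Char 6 ('G'): step: R->2, L=1; G->plug->G->R->H->L->B->refl->C->L'->A->R'->H->plug->H
Char 7 ('E'): step: R->3, L=1; E->plug->C->R->B->L->E->refl->D->L'->D->R'->H->plug->H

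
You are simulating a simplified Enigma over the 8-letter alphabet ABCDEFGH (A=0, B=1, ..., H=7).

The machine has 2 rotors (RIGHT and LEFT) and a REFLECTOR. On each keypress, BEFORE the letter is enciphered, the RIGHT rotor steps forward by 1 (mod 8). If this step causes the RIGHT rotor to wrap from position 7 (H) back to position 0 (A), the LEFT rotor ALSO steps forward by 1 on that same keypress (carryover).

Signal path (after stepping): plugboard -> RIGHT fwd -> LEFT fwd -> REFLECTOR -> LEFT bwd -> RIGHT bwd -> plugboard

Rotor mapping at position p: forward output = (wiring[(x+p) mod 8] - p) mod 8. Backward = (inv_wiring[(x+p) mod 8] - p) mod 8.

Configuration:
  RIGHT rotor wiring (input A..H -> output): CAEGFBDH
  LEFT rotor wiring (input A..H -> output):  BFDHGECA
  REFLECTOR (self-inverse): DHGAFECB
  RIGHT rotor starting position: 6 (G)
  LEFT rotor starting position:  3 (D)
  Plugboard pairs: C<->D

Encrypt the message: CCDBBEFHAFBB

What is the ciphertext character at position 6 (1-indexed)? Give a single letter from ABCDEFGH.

Char 1 ('C'): step: R->7, L=3; C->plug->D->R->F->L->G->refl->C->L'->G->R'->F->plug->F
Char 2 ('C'): step: R->0, L->4 (L advanced); C->plug->D->R->G->L->H->refl->B->L'->F->R'->E->plug->E
Char 3 ('D'): step: R->1, L=4; D->plug->C->R->F->L->B->refl->H->L'->G->R'->G->plug->G
Char 4 ('B'): step: R->2, L=4; B->plug->B->R->E->L->F->refl->E->L'->D->R'->C->plug->D
Char 5 ('B'): step: R->3, L=4; B->plug->B->R->C->L->G->refl->C->L'->A->R'->D->plug->C
Char 6 ('E'): step: R->4, L=4; E->plug->E->R->G->L->H->refl->B->L'->F->R'->B->plug->B

B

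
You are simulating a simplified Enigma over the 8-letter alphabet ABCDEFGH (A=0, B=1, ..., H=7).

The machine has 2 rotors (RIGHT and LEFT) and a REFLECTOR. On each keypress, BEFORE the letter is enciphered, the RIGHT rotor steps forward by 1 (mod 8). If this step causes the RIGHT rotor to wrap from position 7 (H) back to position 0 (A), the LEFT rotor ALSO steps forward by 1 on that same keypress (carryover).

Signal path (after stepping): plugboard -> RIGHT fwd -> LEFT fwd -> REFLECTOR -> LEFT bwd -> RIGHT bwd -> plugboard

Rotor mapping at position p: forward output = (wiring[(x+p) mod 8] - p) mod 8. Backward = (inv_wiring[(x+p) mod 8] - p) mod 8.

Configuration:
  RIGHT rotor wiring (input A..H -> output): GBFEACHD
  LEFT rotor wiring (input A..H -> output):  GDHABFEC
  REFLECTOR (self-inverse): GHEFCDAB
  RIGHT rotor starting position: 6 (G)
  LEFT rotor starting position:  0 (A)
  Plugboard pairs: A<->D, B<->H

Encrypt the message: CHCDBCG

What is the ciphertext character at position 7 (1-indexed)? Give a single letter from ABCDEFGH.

Char 1 ('C'): step: R->7, L=0; C->plug->C->R->C->L->H->refl->B->L'->E->R'->A->plug->D
Char 2 ('H'): step: R->0, L->1 (L advanced); H->plug->B->R->B->L->G->refl->A->L'->D->R'->H->plug->B
Char 3 ('C'): step: R->1, L=1; C->plug->C->R->D->L->A->refl->G->L'->B->R'->E->plug->E
Char 4 ('D'): step: R->2, L=1; D->plug->A->R->D->L->A->refl->G->L'->B->R'->F->plug->F
Char 5 ('B'): step: R->3, L=1; B->plug->H->R->C->L->H->refl->B->L'->G->R'->G->plug->G
Char 6 ('C'): step: R->4, L=1; C->plug->C->R->D->L->A->refl->G->L'->B->R'->G->plug->G
Char 7 ('G'): step: R->5, L=1; G->plug->G->R->H->L->F->refl->D->L'->F->R'->A->plug->D

D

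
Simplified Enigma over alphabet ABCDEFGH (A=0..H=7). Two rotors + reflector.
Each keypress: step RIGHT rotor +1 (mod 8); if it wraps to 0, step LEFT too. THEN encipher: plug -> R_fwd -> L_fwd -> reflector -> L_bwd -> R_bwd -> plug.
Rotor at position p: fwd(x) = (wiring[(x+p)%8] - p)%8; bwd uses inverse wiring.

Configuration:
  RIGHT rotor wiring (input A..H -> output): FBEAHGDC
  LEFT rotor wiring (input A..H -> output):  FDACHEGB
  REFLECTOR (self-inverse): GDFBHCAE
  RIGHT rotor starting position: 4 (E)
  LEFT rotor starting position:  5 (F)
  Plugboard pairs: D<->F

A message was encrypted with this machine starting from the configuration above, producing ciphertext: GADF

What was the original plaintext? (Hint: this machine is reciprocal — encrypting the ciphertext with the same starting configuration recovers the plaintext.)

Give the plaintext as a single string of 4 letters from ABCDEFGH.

Char 1 ('G'): step: R->5, L=5; G->plug->G->R->D->L->A->refl->G->L'->E->R'->E->plug->E
Char 2 ('A'): step: R->6, L=5; A->plug->A->R->F->L->D->refl->B->L'->B->R'->G->plug->G
Char 3 ('D'): step: R->7, L=5; D->plug->F->R->A->L->H->refl->E->L'->C->R'->C->plug->C
Char 4 ('F'): step: R->0, L->6 (L advanced); F->plug->D->R->A->L->A->refl->G->L'->H->R'->E->plug->E

Answer: EGCE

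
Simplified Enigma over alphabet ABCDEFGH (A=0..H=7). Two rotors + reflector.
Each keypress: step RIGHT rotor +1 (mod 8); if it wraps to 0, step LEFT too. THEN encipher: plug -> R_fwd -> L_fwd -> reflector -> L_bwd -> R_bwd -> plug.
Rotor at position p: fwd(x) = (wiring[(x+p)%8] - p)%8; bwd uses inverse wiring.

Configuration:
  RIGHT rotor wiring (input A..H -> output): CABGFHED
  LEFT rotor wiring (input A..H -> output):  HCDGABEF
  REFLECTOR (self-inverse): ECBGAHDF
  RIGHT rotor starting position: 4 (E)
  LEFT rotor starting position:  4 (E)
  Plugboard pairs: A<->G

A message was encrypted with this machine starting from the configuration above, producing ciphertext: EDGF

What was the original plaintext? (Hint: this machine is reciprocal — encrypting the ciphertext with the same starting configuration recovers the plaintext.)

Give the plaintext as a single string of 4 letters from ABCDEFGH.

Char 1 ('E'): step: R->5, L=4; E->plug->E->R->D->L->B->refl->C->L'->H->R'->B->plug->B
Char 2 ('D'): step: R->6, L=4; D->plug->D->R->C->L->A->refl->E->L'->A->R'->F->plug->F
Char 3 ('G'): step: R->7, L=4; G->plug->A->R->E->L->D->refl->G->L'->F->R'->H->plug->H
Char 4 ('F'): step: R->0, L->5 (L advanced); F->plug->F->R->H->L->D->refl->G->L'->F->R'->E->plug->E

Answer: BFHE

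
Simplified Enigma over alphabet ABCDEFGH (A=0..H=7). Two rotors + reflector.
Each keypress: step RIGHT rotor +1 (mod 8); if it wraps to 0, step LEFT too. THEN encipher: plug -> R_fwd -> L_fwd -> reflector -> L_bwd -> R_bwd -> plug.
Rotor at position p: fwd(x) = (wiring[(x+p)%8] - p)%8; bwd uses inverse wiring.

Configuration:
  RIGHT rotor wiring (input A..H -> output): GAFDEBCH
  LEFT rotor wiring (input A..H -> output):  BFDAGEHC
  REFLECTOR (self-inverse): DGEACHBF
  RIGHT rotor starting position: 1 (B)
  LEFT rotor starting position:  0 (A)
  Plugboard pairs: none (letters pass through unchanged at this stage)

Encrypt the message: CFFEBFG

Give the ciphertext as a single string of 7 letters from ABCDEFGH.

Char 1 ('C'): step: R->2, L=0; C->plug->C->R->C->L->D->refl->A->L'->D->R'->A->plug->A
Char 2 ('F'): step: R->3, L=0; F->plug->F->R->D->L->A->refl->D->L'->C->R'->H->plug->H
Char 3 ('F'): step: R->4, L=0; F->plug->F->R->E->L->G->refl->B->L'->A->R'->A->plug->A
Char 4 ('E'): step: R->5, L=0; E->plug->E->R->D->L->A->refl->D->L'->C->R'->C->plug->C
Char 5 ('B'): step: R->6, L=0; B->plug->B->R->B->L->F->refl->H->L'->G->R'->G->plug->G
Char 6 ('F'): step: R->7, L=0; F->plug->F->R->F->L->E->refl->C->L'->H->R'->B->plug->B
Char 7 ('G'): step: R->0, L->1 (L advanced); G->plug->G->R->C->L->H->refl->F->L'->D->R'->D->plug->D

Answer: AHACGBD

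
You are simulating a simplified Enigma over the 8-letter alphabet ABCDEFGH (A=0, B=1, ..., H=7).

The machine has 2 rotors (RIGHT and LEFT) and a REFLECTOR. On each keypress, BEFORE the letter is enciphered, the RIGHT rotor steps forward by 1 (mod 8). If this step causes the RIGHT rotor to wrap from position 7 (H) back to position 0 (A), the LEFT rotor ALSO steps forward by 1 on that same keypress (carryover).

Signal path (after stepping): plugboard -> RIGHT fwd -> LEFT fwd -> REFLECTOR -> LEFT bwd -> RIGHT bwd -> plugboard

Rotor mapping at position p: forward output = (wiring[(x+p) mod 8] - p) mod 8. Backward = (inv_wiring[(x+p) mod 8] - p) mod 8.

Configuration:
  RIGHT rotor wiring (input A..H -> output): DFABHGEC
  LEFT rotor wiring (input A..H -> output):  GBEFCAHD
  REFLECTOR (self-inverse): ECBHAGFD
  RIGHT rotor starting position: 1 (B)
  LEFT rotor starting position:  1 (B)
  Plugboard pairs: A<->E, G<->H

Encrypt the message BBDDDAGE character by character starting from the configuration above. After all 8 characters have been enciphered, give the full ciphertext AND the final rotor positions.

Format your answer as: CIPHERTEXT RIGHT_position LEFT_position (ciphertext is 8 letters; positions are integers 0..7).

Answer: CDEFCFFF 1 2

Derivation:
Char 1 ('B'): step: R->2, L=1; B->plug->B->R->H->L->F->refl->G->L'->F->R'->C->plug->C
Char 2 ('B'): step: R->3, L=1; B->plug->B->R->E->L->H->refl->D->L'->B->R'->D->plug->D
Char 3 ('D'): step: R->4, L=1; D->plug->D->R->G->L->C->refl->B->L'->D->R'->A->plug->E
Char 4 ('D'): step: R->5, L=1; D->plug->D->R->G->L->C->refl->B->L'->D->R'->F->plug->F
Char 5 ('D'): step: R->6, L=1; D->plug->D->R->H->L->F->refl->G->L'->F->R'->C->plug->C
Char 6 ('A'): step: R->7, L=1; A->plug->E->R->C->L->E->refl->A->L'->A->R'->F->plug->F
Char 7 ('G'): step: R->0, L->2 (L advanced); G->plug->H->R->C->L->A->refl->E->L'->G->R'->F->plug->F
Char 8 ('E'): step: R->1, L=2; E->plug->A->R->E->L->F->refl->G->L'->D->R'->F->plug->F
Final: ciphertext=CDEFCFFF, RIGHT=1, LEFT=2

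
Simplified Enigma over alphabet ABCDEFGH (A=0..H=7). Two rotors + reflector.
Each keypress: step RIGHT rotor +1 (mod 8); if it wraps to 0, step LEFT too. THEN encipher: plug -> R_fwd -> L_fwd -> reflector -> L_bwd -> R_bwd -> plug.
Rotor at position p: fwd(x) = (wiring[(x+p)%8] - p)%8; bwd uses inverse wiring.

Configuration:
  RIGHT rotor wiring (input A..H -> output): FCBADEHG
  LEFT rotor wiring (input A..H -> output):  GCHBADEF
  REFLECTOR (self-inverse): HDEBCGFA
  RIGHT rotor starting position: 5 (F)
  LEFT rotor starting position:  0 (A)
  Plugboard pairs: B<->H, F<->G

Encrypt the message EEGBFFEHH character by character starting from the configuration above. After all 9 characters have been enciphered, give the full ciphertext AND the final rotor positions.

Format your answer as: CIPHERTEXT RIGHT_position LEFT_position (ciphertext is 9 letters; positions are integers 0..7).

Char 1 ('E'): step: R->6, L=0; E->plug->E->R->D->L->B->refl->D->L'->F->R'->G->plug->F
Char 2 ('E'): step: R->7, L=0; E->plug->E->R->B->L->C->refl->E->L'->G->R'->B->plug->H
Char 3 ('G'): step: R->0, L->1 (L advanced); G->plug->F->R->E->L->C->refl->E->L'->G->R'->H->plug->B
Char 4 ('B'): step: R->1, L=1; B->plug->H->R->E->L->C->refl->E->L'->G->R'->F->plug->G
Char 5 ('F'): step: R->2, L=1; F->plug->G->R->D->L->H->refl->A->L'->C->R'->D->plug->D
Char 6 ('F'): step: R->3, L=1; F->plug->G->R->H->L->F->refl->G->L'->B->R'->C->plug->C
Char 7 ('E'): step: R->4, L=1; E->plug->E->R->B->L->G->refl->F->L'->H->R'->A->plug->A
Char 8 ('H'): step: R->5, L=1; H->plug->B->R->C->L->A->refl->H->L'->D->R'->G->plug->F
Char 9 ('H'): step: R->6, L=1; H->plug->B->R->A->L->B->refl->D->L'->F->R'->G->plug->F
Final: ciphertext=FHBGDCAFF, RIGHT=6, LEFT=1

Answer: FHBGDCAFF 6 1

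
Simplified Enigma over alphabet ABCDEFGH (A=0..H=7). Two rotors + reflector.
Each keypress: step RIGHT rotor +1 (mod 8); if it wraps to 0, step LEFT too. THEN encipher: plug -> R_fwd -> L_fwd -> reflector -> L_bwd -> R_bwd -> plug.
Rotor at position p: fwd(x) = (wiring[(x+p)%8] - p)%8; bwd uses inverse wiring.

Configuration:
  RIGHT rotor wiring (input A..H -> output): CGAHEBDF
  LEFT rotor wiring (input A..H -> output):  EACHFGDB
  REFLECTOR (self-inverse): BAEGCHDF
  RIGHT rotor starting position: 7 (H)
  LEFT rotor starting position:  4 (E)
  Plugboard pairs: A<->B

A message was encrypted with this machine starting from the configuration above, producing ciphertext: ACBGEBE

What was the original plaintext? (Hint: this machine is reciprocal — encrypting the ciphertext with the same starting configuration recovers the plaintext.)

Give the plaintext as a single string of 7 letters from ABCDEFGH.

Answer: BFCHFEG

Derivation:
Char 1 ('A'): step: R->0, L->5 (L advanced); A->plug->B->R->G->L->C->refl->E->L'->C->R'->A->plug->B
Char 2 ('C'): step: R->1, L=5; C->plug->C->R->G->L->C->refl->E->L'->C->R'->F->plug->F
Char 3 ('B'): step: R->2, L=5; B->plug->A->R->G->L->C->refl->E->L'->C->R'->C->plug->C
Char 4 ('G'): step: R->3, L=5; G->plug->G->R->D->L->H->refl->F->L'->F->R'->H->plug->H
Char 5 ('E'): step: R->4, L=5; E->plug->E->R->G->L->C->refl->E->L'->C->R'->F->plug->F
Char 6 ('B'): step: R->5, L=5; B->plug->A->R->E->L->D->refl->G->L'->B->R'->E->plug->E
Char 7 ('E'): step: R->6, L=5; E->plug->E->R->C->L->E->refl->C->L'->G->R'->G->plug->G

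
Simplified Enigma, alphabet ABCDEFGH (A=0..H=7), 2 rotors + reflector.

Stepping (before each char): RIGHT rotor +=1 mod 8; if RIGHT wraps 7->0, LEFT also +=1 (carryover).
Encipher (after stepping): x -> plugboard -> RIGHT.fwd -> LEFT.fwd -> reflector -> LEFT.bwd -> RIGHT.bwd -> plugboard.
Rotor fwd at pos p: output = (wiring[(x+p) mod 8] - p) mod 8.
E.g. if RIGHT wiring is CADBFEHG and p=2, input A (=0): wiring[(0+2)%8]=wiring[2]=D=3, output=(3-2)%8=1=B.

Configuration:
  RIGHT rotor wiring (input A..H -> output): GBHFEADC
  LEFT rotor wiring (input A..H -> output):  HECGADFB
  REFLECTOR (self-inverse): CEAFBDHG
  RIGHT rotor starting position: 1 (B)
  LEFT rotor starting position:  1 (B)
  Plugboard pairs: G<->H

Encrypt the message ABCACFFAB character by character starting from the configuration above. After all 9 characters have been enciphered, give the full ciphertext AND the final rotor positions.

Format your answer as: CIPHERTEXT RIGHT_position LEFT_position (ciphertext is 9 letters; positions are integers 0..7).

Char 1 ('A'): step: R->2, L=1; A->plug->A->R->F->L->E->refl->B->L'->B->R'->E->plug->E
Char 2 ('B'): step: R->3, L=1; B->plug->B->R->B->L->B->refl->E->L'->F->R'->C->plug->C
Char 3 ('C'): step: R->4, L=1; C->plug->C->R->H->L->G->refl->H->L'->D->R'->G->plug->H
Char 4 ('A'): step: R->5, L=1; A->plug->A->R->D->L->H->refl->G->L'->H->R'->H->plug->G
Char 5 ('C'): step: R->6, L=1; C->plug->C->R->A->L->D->refl->F->L'->C->R'->H->plug->G
Char 6 ('F'): step: R->7, L=1; F->plug->F->R->F->L->E->refl->B->L'->B->R'->G->plug->H
Char 7 ('F'): step: R->0, L->2 (L advanced); F->plug->F->R->A->L->A->refl->C->L'->H->R'->C->plug->C
Char 8 ('A'): step: R->1, L=2; A->plug->A->R->A->L->A->refl->C->L'->H->R'->E->plug->E
Char 9 ('B'): step: R->2, L=2; B->plug->B->R->D->L->B->refl->E->L'->B->R'->E->plug->E
Final: ciphertext=ECHGGHCEE, RIGHT=2, LEFT=2

Answer: ECHGGHCEE 2 2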